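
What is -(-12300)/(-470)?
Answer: -1230/47 ≈ -26.170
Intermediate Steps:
-(-12300)/(-470) = -(-12300)*(-1)/470 = -12*205/94 = -1230/47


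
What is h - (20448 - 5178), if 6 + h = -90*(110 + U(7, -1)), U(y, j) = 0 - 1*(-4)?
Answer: -25536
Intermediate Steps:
U(y, j) = 4 (U(y, j) = 0 + 4 = 4)
h = -10266 (h = -6 - 90*(110 + 4) = -6 - 90*114 = -6 - 10260 = -10266)
h - (20448 - 5178) = -10266 - (20448 - 5178) = -10266 - 1*15270 = -10266 - 15270 = -25536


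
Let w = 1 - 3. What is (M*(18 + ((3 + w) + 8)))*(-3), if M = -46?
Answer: 3726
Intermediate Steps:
w = -2
(M*(18 + ((3 + w) + 8)))*(-3) = -46*(18 + ((3 - 2) + 8))*(-3) = -46*(18 + (1 + 8))*(-3) = -46*(18 + 9)*(-3) = -46*27*(-3) = -1242*(-3) = 3726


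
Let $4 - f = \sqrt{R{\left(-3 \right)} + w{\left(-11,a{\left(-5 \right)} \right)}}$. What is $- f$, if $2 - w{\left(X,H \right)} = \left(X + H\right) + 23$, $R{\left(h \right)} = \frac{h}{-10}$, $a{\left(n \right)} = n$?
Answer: $-4 + \frac{i \sqrt{470}}{10} \approx -4.0 + 2.1679 i$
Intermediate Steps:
$R{\left(h \right)} = - \frac{h}{10}$ ($R{\left(h \right)} = h \left(- \frac{1}{10}\right) = - \frac{h}{10}$)
$w{\left(X,H \right)} = -21 - H - X$ ($w{\left(X,H \right)} = 2 - \left(\left(X + H\right) + 23\right) = 2 - \left(\left(H + X\right) + 23\right) = 2 - \left(23 + H + X\right) = -21 - H - X$)
$f = 4 - \frac{i \sqrt{470}}{10}$ ($f = 4 - \sqrt{\left(- \frac{1}{10}\right) \left(-3\right) - 5} = 4 - \sqrt{\frac{3}{10} + \left(-21 + 5 + 11\right)} = 4 - \sqrt{\frac{3}{10} - 5} = 4 - \sqrt{- \frac{47}{10}} = 4 - \frac{i \sqrt{470}}{10} \approx 4.0 - 2.1679 i$)
$- f = - (4 - \frac{i \sqrt{470}}{10}) = -4 + \frac{i \sqrt{470}}{10}$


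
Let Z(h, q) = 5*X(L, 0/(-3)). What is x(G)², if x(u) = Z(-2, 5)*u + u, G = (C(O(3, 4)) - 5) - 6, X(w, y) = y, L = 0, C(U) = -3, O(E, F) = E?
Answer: 196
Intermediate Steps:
G = -14 (G = (-3 - 5) - 6 = -8 - 6 = -14)
Z(h, q) = 0 (Z(h, q) = 5*(0/(-3)) = 5*(0*(-⅓)) = 5*0 = 0)
x(u) = u (x(u) = 0*u + u = 0 + u = u)
x(G)² = (-14)² = 196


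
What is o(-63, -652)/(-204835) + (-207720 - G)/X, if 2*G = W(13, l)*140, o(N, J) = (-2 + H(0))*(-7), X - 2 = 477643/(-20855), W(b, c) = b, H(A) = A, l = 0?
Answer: 891232705669688/89294336055 ≈ 9980.8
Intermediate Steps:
X = -435933/20855 (X = 2 + 477643/(-20855) = 2 + 477643*(-1/20855) = 2 - 477643/20855 = -435933/20855 ≈ -20.903)
o(N, J) = 14 (o(N, J) = (-2 + 0)*(-7) = -2*(-7) = 14)
G = 910 (G = (13*140)/2 = (½)*1820 = 910)
o(-63, -652)/(-204835) + (-207720 - G)/X = 14/(-204835) + (-207720 - 1*910)/(-435933/20855) = 14*(-1/204835) + (-207720 - 910)*(-20855/435933) = -14/204835 - 208630*(-20855/435933) = -14/204835 + 4350978650/435933 = 891232705669688/89294336055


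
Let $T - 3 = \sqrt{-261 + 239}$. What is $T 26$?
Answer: $78 + 26 i \sqrt{22} \approx 78.0 + 121.95 i$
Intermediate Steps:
$T = 3 + i \sqrt{22}$ ($T = 3 + \sqrt{-261 + 239} = 3 + \sqrt{-22} = 3 + i \sqrt{22} \approx 3.0 + 4.6904 i$)
$T 26 = \left(3 + i \sqrt{22}\right) 26 = 78 + 26 i \sqrt{22}$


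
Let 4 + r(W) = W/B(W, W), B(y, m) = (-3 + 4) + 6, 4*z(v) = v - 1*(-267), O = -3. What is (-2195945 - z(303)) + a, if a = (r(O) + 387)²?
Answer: -200873207/98 ≈ -2.0497e+6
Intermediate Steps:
z(v) = 267/4 + v/4 (z(v) = (v - 1*(-267))/4 = (v + 267)/4 = (267 + v)/4 = 267/4 + v/4)
B(y, m) = 7 (B(y, m) = 1 + 6 = 7)
r(W) = -4 + W/7
a = 7171684/49 (a = ((-4 + (⅐)*(-3)) + 387)² = ((-4 - 3/7) + 387)² = (-31/7 + 387)² = (2678/7)² = 7171684/49 ≈ 1.4636e+5)
(-2195945 - z(303)) + a = (-2195945 - (267/4 + (¼)*303)) + 7171684/49 = (-2195945 - (267/4 + 303/4)) + 7171684/49 = (-2195945 - 1*285/2) + 7171684/49 = (-2195945 - 285/2) + 7171684/49 = -4392175/2 + 7171684/49 = -200873207/98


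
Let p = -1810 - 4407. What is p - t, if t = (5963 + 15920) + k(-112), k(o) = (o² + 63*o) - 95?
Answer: -33493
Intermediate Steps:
k(o) = -95 + o² + 63*o
p = -6217
t = 27276 (t = (5963 + 15920) + (-95 + (-112)² + 63*(-112)) = 21883 + (-95 + 12544 - 7056) = 21883 + 5393 = 27276)
p - t = -6217 - 1*27276 = -6217 - 27276 = -33493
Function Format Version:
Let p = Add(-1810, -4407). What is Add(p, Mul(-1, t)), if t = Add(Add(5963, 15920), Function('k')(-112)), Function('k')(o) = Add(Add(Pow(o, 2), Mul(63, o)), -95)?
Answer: -33493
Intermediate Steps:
Function('k')(o) = Add(-95, Pow(o, 2), Mul(63, o))
p = -6217
t = 27276 (t = Add(Add(5963, 15920), Add(-95, Pow(-112, 2), Mul(63, -112))) = Add(21883, Add(-95, 12544, -7056)) = Add(21883, 5393) = 27276)
Add(p, Mul(-1, t)) = Add(-6217, Mul(-1, 27276)) = Add(-6217, -27276) = -33493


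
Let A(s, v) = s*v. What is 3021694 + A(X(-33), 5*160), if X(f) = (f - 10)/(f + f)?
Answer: 99733102/33 ≈ 3.0222e+6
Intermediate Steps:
X(f) = (-10 + f)/(2*f) (X(f) = (-10 + f)/((2*f)) = (-10 + f)*(1/(2*f)) = (-10 + f)/(2*f))
3021694 + A(X(-33), 5*160) = 3021694 + ((1/2)*(-10 - 33)/(-33))*(5*160) = 3021694 + ((1/2)*(-1/33)*(-43))*800 = 3021694 + (43/66)*800 = 3021694 + 17200/33 = 99733102/33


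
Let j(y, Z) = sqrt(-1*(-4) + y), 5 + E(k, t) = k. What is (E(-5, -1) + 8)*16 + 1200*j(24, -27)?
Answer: -32 + 2400*sqrt(7) ≈ 6317.8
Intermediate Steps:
E(k, t) = -5 + k
j(y, Z) = sqrt(4 + y)
(E(-5, -1) + 8)*16 + 1200*j(24, -27) = ((-5 - 5) + 8)*16 + 1200*sqrt(4 + 24) = (-10 + 8)*16 + 1200*sqrt(28) = -2*16 + 1200*(2*sqrt(7)) = -32 + 2400*sqrt(7)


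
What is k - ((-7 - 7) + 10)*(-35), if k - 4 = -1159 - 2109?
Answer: -3404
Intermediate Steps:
k = -3264 (k = 4 + (-1159 - 2109) = 4 - 3268 = -3264)
k - ((-7 - 7) + 10)*(-35) = -3264 - ((-7 - 7) + 10)*(-35) = -3264 - (-14 + 10)*(-35) = -3264 - (-4)*(-35) = -3264 - 1*140 = -3264 - 140 = -3404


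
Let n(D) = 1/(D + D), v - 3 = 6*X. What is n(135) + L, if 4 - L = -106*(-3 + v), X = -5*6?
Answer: -5150519/270 ≈ -19076.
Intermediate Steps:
X = -30
v = -177 (v = 3 + 6*(-30) = 3 - 180 = -177)
n(D) = 1/(2*D)
L = -19076 (L = 4 - (-106)*(-3 - 177) = 4 - (-106)*(-180) = 4 - 1*19080 = 4 - 19080 = -19076)
n(135) + L = (½)/135 - 19076 = (½)*(1/135) - 19076 = 1/270 - 19076 = -5150519/270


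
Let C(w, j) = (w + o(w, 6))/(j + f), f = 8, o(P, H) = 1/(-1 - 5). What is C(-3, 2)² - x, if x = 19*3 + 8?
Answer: -233639/3600 ≈ -64.900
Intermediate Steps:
x = 65 (x = 57 + 8 = 65)
o(P, H) = -⅙ (o(P, H) = 1/(-6) = -⅙)
C(w, j) = (-⅙ + w)/(8 + j) (C(w, j) = (w - ⅙)/(j + 8) = (-⅙ + w)/(8 + j))
C(-3, 2)² - x = ((-⅙ - 3)/(8 + 2))² - 1*65 = (-19/6/10)² - 65 = ((⅒)*(-19/6))² - 65 = (-19/60)² - 65 = 361/3600 - 65 = -233639/3600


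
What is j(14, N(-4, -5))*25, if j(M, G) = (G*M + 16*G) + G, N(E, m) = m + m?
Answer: -7750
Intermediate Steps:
N(E, m) = 2*m
j(M, G) = 17*G + G*M (j(M, G) = (16*G + G*M) + G = 17*G + G*M)
j(14, N(-4, -5))*25 = ((2*(-5))*(17 + 14))*25 = -10*31*25 = -310*25 = -7750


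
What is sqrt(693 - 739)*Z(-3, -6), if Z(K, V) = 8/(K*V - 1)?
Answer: 8*I*sqrt(46)/17 ≈ 3.1917*I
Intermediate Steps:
Z(K, V) = 8/(-1 + K*V)
sqrt(693 - 739)*Z(-3, -6) = sqrt(693 - 739)*(8/(-1 - 3*(-6))) = sqrt(-46)*(8/(-1 + 18)) = (I*sqrt(46))*(8/17) = 8*I*sqrt(46)/17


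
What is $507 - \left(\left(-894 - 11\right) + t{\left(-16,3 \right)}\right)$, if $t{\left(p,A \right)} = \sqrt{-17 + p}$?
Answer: $1412 - i \sqrt{33} \approx 1412.0 - 5.7446 i$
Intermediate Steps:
$507 - \left(\left(-894 - 11\right) + t{\left(-16,3 \right)}\right) = 507 - \left(\left(-894 - 11\right) + \sqrt{-17 - 16}\right) = 507 - \left(-905 + \sqrt{-33}\right) = 507 - \left(-905 + i \sqrt{33}\right) = 507 + \left(905 - i \sqrt{33}\right) = 1412 - i \sqrt{33}$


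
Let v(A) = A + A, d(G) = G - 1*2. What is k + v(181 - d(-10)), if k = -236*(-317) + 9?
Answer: 75207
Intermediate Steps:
d(G) = -2 + G (d(G) = G - 2 = -2 + G)
v(A) = 2*A
k = 74821 (k = 74812 + 9 = 74821)
k + v(181 - d(-10)) = 74821 + 2*(181 - (-2 - 10)) = 74821 + 2*(181 - 1*(-12)) = 74821 + 2*(181 + 12) = 74821 + 2*193 = 74821 + 386 = 75207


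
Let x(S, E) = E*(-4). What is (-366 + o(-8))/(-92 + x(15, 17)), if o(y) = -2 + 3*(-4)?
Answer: 19/8 ≈ 2.3750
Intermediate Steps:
o(y) = -14 (o(y) = -2 - 12 = -14)
x(S, E) = -4*E
(-366 + o(-8))/(-92 + x(15, 17)) = (-366 - 14)/(-92 - 4*17) = -380/(-92 - 68) = -380/(-160) = -380*(-1/160) = 19/8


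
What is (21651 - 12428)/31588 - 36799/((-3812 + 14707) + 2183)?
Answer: -520894209/206553932 ≈ -2.5218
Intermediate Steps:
(21651 - 12428)/31588 - 36799/((-3812 + 14707) + 2183) = 9223*(1/31588) - 36799/(10895 + 2183) = 9223/31588 - 36799/13078 = -520894209/206553932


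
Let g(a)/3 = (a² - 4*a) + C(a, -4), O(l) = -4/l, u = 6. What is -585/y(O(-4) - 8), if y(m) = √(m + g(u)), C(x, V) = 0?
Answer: -585*√29/29 ≈ -108.63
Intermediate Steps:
g(a) = -12*a + 3*a² (g(a) = 3*((a² - 4*a) + 0) = 3*(a² - 4*a) = -12*a + 3*a²)
y(m) = √(36 + m) (y(m) = √(m + 3*6*(-4 + 6)) = √(m + 3*6*2) = √(m + 36) = √(36 + m))
-585/y(O(-4) - 8) = -585/√(36 + (-4/(-4) - 8)) = -585/√(36 + (-4*(-¼) - 8)) = -585/√(36 + (1 - 8)) = -585/√(36 - 7) = -585*√29/29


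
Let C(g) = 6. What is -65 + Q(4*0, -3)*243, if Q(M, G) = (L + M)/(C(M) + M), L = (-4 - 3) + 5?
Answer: -146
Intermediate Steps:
L = -2 (L = -7 + 5 = -2)
Q(M, G) = (-2 + M)/(6 + M)
-65 + Q(4*0, -3)*243 = -65 + ((-2 + 4*0)/(6 + 4*0))*243 = -65 + ((-2 + 0)/(6 + 0))*243 = -65 + (-2/6)*243 = -65 + ((⅙)*(-2))*243 = -65 - ⅓*243 = -65 - 81 = -146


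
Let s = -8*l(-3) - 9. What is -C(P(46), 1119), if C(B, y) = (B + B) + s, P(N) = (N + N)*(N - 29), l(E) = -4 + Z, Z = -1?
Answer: -3159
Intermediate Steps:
l(E) = -5 (l(E) = -4 - 1 = -5)
P(N) = 2*N*(-29 + N) (P(N) = (2*N)*(-29 + N) = 2*N*(-29 + N))
s = 31 (s = -8*(-5) - 9 = 40 - 9 = 31)
C(B, y) = 31 + 2*B (C(B, y) = (B + B) + 31 = 2*B + 31 = 31 + 2*B)
-C(P(46), 1119) = -(31 + 2*(2*46*(-29 + 46))) = -(31 + 2*(2*46*17)) = -(31 + 2*1564) = -(31 + 3128) = -1*3159 = -3159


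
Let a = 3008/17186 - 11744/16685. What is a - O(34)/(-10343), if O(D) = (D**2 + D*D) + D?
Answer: -447870564606/1482919402315 ≈ -0.30202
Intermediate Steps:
O(D) = D + 2*D**2 (O(D) = (D**2 + D**2) + D = 2*D**2 + D = D + 2*D**2)
a = -75821952/143374205 (a = 3008*(1/17186) - 11744*1/16685 = 1504/8593 - 11744/16685 = -75821952/143374205 ≈ -0.52884)
a - O(34)/(-10343) = -75821952/143374205 - 34*(1 + 2*34)/(-10343) = -75821952/143374205 - 34*(1 + 68)*(-1)/10343 = -75821952/143374205 - 34*69*(-1)/10343 = -75821952/143374205 - 2346*(-1)/10343 = -75821952/143374205 - 1*(-2346/10343) = -75821952/143374205 + 2346/10343 = -447870564606/1482919402315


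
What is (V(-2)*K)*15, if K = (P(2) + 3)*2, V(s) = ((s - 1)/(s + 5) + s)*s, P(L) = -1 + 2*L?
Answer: 1080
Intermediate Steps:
V(s) = s*(s + (-1 + s)/(5 + s)) (V(s) = ((-1 + s)/(5 + s) + s)*s = (s + (-1 + s)/(5 + s))*s = s*(s + (-1 + s)/(5 + s)))
K = 12 (K = ((-1 + 2*2) + 3)*2 = ((-1 + 4) + 3)*2 = (3 + 3)*2 = 6*2 = 12)
(V(-2)*K)*15 = (-2*(-1 + (-2)**2 + 6*(-2))/(5 - 2)*12)*15 = (-2*(-1 + 4 - 12)/3*12)*15 = (-2*1/3*(-9)*12)*15 = (6*12)*15 = 72*15 = 1080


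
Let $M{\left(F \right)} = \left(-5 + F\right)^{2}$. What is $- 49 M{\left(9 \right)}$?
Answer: $-784$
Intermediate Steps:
$- 49 M{\left(9 \right)} = - 49 \left(-5 + 9\right)^{2} = - 49 \cdot 4^{2} = \left(-49\right) 16 = -784$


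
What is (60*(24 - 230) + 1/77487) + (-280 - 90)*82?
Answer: -3308694899/77487 ≈ -42700.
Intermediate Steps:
(60*(24 - 230) + 1/77487) + (-280 - 90)*82 = (60*(-206) + 1/77487) - 370*82 = (-12360 + 1/77487) - 30340 = -957739319/77487 - 30340 = -3308694899/77487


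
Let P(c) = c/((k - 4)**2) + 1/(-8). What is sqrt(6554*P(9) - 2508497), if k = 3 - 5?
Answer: I*sqrt(10030711)/2 ≈ 1583.6*I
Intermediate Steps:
k = -2
P(c) = -1/8 + c/36 (P(c) = c/((-2 - 4)**2) + 1/(-8) = c/((-6)**2) + 1*(-1/8) = c/36 - 1/8 = -1/8 + c/36)
sqrt(6554*P(9) - 2508497) = sqrt(6554*(-1/8 + (1/36)*9) - 2508497) = sqrt(6554*(-1/8 + 1/4) - 2508497) = sqrt(6554*(1/8) - 2508497) = sqrt(3277/4 - 2508497) = sqrt(-10030711/4) = I*sqrt(10030711)/2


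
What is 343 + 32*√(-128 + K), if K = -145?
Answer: 343 + 32*I*√273 ≈ 343.0 + 528.73*I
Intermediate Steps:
343 + 32*√(-128 + K) = 343 + 32*√(-128 - 145) = 343 + 32*√(-273) = 343 + 32*(I*√273) = 343 + 32*I*√273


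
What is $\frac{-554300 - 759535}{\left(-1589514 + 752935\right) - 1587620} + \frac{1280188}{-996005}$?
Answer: $- \frac{1794844240237}{2414514324995} \approx -0.74336$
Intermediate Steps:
$\frac{-554300 - 759535}{\left(-1589514 + 752935\right) - 1587620} + \frac{1280188}{-996005} = - \frac{1313835}{-836579 - 1587620} + 1280188 \left(- \frac{1}{996005}\right) = - \frac{1313835}{-2424199} - \frac{1280188}{996005} = \left(-1313835\right) \left(- \frac{1}{2424199}\right) - \frac{1280188}{996005} = \frac{1313835}{2424199} - \frac{1280188}{996005} = - \frac{1794844240237}{2414514324995}$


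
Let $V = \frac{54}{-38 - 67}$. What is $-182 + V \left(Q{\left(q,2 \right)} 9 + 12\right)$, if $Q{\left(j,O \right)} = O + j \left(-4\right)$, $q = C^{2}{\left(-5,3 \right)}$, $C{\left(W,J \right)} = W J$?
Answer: $\frac{27778}{7} \approx 3968.3$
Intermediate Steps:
$C{\left(W,J \right)} = J W$
$q = 225$ ($q = \left(3 \left(-5\right)\right)^{2} = \left(-15\right)^{2} = 225$)
$Q{\left(j,O \right)} = O - 4 j$
$V = - \frac{18}{35}$ ($V = \frac{54}{-38 - 67} = \frac{54}{-105} = 54 \left(- \frac{1}{105}\right) = - \frac{18}{35} \approx -0.51429$)
$-182 + V \left(Q{\left(q,2 \right)} 9 + 12\right) = -182 - \frac{18 \left(\left(2 - 900\right) 9 + 12\right)}{35} = -182 - \frac{18 \left(\left(-898\right) 9 + 12\right)}{35} = -182 - \frac{18 \left(-8082 + 12\right)}{35} = -182 - - \frac{29052}{7} = -182 + \frac{29052}{7} = \frac{27778}{7}$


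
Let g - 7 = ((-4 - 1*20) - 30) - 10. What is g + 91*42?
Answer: 3765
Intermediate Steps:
g = -57 (g = 7 + (((-4 - 1*20) - 30) - 10) = 7 + (((-4 - 20) - 30) - 10) = 7 + ((-24 - 30) - 10) = 7 + (-54 - 10) = 7 - 64 = -57)
g + 91*42 = -57 + 91*42 = -57 + 3822 = 3765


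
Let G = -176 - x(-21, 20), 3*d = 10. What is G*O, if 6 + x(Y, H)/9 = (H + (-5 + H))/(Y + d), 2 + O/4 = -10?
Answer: 265008/53 ≈ 5000.1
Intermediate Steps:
d = 10/3 (d = (1/3)*10 = 10/3 ≈ 3.3333)
O = -48 (O = -8 + 4*(-10) = -8 - 40 = -48)
x(Y, H) = -54 + 9*(-5 + 2*H)/(10/3 + Y) (x(Y, H) = -54 + 9*((H + (-5 + H))/(Y + 10/3)) = -54 + 9*((-5 + 2*H)/(10/3 + Y)) = -54 + 9*(-5 + 2*H)/(10/3 + Y))
G = -5521/53 (G = -176 - 27*(-25 - 6*(-21) + 2*20)/(10 + 3*(-21)) = -176 - 27*(-25 + 126 + 40)/(10 - 63) = -176 - 27*141/(-53) = -176 - 27*(-1)*141/53 = -176 - 1*(-3807/53) = -176 + 3807/53 = -5521/53 ≈ -104.17)
G*O = -5521/53*(-48) = 265008/53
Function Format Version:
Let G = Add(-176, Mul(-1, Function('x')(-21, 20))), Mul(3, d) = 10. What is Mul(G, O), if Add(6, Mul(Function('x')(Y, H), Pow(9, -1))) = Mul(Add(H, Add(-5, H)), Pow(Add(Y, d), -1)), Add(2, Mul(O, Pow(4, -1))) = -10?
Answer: Rational(265008, 53) ≈ 5000.1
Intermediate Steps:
d = Rational(10, 3) (d = Mul(Rational(1, 3), 10) = Rational(10, 3) ≈ 3.3333)
O = -48 (O = Add(-8, Mul(4, -10)) = Add(-8, -40) = -48)
Function('x')(Y, H) = Add(-54, Mul(9, Pow(Add(Rational(10, 3), Y), -1), Add(-5, Mul(2, H)))) (Function('x')(Y, H) = Add(-54, Mul(9, Mul(Add(H, Add(-5, H)), Pow(Add(Y, Rational(10, 3)), -1)))) = Add(-54, Mul(9, Mul(Add(-5, Mul(2, H)), Pow(Add(Rational(10, 3), Y), -1)))) = Add(-54, Mul(9, Mul(Pow(Add(Rational(10, 3), Y), -1), Add(-5, Mul(2, H))))) = Add(-54, Mul(9, Pow(Add(Rational(10, 3), Y), -1), Add(-5, Mul(2, H)))))
G = Rational(-5521, 53) (G = Add(-176, Mul(-1, Mul(27, Pow(Add(10, Mul(3, -21)), -1), Add(-25, Mul(-6, -21), Mul(2, 20))))) = Add(-176, Mul(-1, Mul(27, Pow(Add(10, -63), -1), Add(-25, 126, 40)))) = Add(-176, Mul(-1, Mul(27, Pow(-53, -1), 141))) = Add(-176, Mul(-1, Mul(27, Rational(-1, 53), 141))) = Add(-176, Mul(-1, Rational(-3807, 53))) = Add(-176, Rational(3807, 53)) = Rational(-5521, 53) ≈ -104.17)
Mul(G, O) = Mul(Rational(-5521, 53), -48) = Rational(265008, 53)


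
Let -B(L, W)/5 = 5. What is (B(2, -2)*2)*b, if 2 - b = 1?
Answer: -50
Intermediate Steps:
B(L, W) = -25 (B(L, W) = -5*5 = -25)
b = 1 (b = 2 - 1*1 = 2 - 1 = 1)
(B(2, -2)*2)*b = -25*2*1 = -50*1 = -50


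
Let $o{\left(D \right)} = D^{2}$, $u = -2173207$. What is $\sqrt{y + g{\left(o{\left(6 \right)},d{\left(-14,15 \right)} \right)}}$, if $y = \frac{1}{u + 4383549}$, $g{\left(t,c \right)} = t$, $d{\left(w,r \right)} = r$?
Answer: $\frac{\sqrt{175882025461046}}{2210342} \approx 6.0$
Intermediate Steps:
$y = \frac{1}{2210342}$ ($y = \frac{1}{-2173207 + 4383549} = \frac{1}{2210342} \approx 4.5242 \cdot 10^{-7}$)
$\sqrt{y + g{\left(o{\left(6 \right)},d{\left(-14,15 \right)} \right)}} = \sqrt{\frac{1}{2210342} + 6^{2}} = \sqrt{\frac{1}{2210342} + 36} = \sqrt{\frac{79572313}{2210342}} = \frac{\sqrt{175882025461046}}{2210342}$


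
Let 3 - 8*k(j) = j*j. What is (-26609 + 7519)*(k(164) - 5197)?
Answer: 653536605/4 ≈ 1.6338e+8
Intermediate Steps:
k(j) = 3/8 - j²/8 (k(j) = 3/8 - j*j/8 = 3/8 - j²/8)
(-26609 + 7519)*(k(164) - 5197) = (-26609 + 7519)*((3/8 - ⅛*164²) - 5197) = -19090*((3/8 - ⅛*26896) - 5197) = -19090*((3/8 - 3362) - 5197) = -19090*(-26893/8 - 5197) = -19090*(-68469/8) = 653536605/4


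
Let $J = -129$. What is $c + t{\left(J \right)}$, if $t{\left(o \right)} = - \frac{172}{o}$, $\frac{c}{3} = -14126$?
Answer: $- \frac{127130}{3} \approx -42377.0$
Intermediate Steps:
$c = -42378$ ($c = 3 \left(-14126\right) = -42378$)
$c + t{\left(J \right)} = -42378 - \frac{172}{-129} = -42378 - - \frac{4}{3} = -42378 + \frac{4}{3} = - \frac{127130}{3}$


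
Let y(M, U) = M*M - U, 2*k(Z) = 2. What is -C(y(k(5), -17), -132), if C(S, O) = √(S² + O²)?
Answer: -6*√493 ≈ -133.22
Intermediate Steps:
k(Z) = 1 (k(Z) = (½)*2 = 1)
y(M, U) = M² - U
C(S, O) = √(O² + S²)
-C(y(k(5), -17), -132) = -√((-132)² + (1² - 1*(-17))²) = -√(17424 + (1 + 17)²) = -√(17424 + 18²) = -√(17424 + 324) = -√17748 = -6*√493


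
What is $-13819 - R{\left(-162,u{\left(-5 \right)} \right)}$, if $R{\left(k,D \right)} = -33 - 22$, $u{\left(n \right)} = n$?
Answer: $-13764$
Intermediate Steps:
$R{\left(k,D \right)} = -55$ ($R{\left(k,D \right)} = -33 - 22 = -55$)
$-13819 - R{\left(-162,u{\left(-5 \right)} \right)} = -13819 - -55 = -13819 + 55 = -13764$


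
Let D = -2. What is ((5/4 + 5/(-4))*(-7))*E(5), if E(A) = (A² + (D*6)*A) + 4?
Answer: 0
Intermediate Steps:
E(A) = 4 + A² - 12*A (E(A) = (A² + (-2*6)*A) + 4 = (A² - 12*A) + 4 = 4 + A² - 12*A)
((5/4 + 5/(-4))*(-7))*E(5) = ((5/4 + 5/(-4))*(-7))*(4 + 5² - 12*5) = ((5*(¼) + 5*(-¼))*(-7))*(4 + 25 - 60) = ((5/4 - 5/4)*(-7))*(-31) = (0*(-7))*(-31) = 0*(-31) = 0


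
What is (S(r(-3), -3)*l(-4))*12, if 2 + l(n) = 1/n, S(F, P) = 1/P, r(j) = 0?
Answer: 9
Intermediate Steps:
S(F, P) = 1/P
l(n) = -2 + 1/n
(S(r(-3), -3)*l(-4))*12 = ((-2 + 1/(-4))/(-3))*12 = -(-2 - 1/4)/3*12 = -1/3*(-9/4)*12 = (3/4)*12 = 9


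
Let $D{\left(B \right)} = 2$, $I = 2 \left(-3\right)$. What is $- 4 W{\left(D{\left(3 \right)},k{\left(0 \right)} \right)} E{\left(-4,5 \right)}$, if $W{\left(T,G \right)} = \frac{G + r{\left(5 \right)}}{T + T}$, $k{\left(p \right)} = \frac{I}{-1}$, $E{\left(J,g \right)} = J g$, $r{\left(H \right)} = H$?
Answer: $220$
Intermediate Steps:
$I = -6$
$k{\left(p \right)} = 6$ ($k{\left(p \right)} = - \frac{6}{-1} = \left(-6\right) \left(-1\right) = 6$)
$W{\left(T,G \right)} = \frac{5 + G}{2 T}$ ($W{\left(T,G \right)} = \frac{G + 5}{T + T} = \frac{5 + G}{2 T}$)
$- 4 W{\left(D{\left(3 \right)},k{\left(0 \right)} \right)} E{\left(-4,5 \right)} = - 4 \frac{5 + 6}{2 \cdot 2} \left(\left(-4\right) 5\right) = - 4 \cdot \frac{1}{2} \cdot \frac{1}{2} \cdot 11 \left(-20\right) = \left(-4\right) \frac{11}{4} \left(-20\right) = \left(-11\right) \left(-20\right) = 220$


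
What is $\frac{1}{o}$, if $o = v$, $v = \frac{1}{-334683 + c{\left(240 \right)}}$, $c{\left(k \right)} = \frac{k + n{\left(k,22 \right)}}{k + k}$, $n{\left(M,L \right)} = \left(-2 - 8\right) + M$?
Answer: $- \frac{16064737}{48} \approx -3.3468 \cdot 10^{5}$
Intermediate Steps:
$n{\left(M,L \right)} = -10 + M$
$c{\left(k \right)} = \frac{-10 + 2 k}{2 k}$ ($c{\left(k \right)} = \frac{k + \left(-10 + k\right)}{k + k} = \frac{-10 + 2 k}{2 k}$)
$v = - \frac{48}{16064737}$ ($v = \frac{1}{-334683 + \frac{-5 + 240}{240}} = \frac{1}{-334683 + \frac{1}{240} \cdot 235} = \frac{1}{-334683 + \frac{47}{48}} = \frac{1}{- \frac{16064737}{48}} = - \frac{48}{16064737} \approx -2.9879 \cdot 10^{-6}$)
$o = - \frac{48}{16064737} \approx -2.9879 \cdot 10^{-6}$
$\frac{1}{o} = \frac{1}{- \frac{48}{16064737}} = - \frac{16064737}{48}$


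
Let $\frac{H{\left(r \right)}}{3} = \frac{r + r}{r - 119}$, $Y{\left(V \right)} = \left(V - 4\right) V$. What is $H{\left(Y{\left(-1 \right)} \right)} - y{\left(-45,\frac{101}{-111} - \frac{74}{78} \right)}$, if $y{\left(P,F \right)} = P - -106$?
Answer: $- \frac{1164}{19} \approx -61.263$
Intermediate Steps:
$Y{\left(V \right)} = V \left(-4 + V\right)$ ($Y{\left(V \right)} = \left(-4 + V\right) V = V \left(-4 + V\right)$)
$H{\left(r \right)} = \frac{6 r}{-119 + r}$ ($H{\left(r \right)} = 3 \frac{r + r}{r - 119} = 3 \frac{2 r}{-119 + r} = \frac{6 r}{-119 + r}$)
$y{\left(P,F \right)} = 106 + P$ ($y{\left(P,F \right)} = P + 106 = 106 + P$)
$H{\left(Y{\left(-1 \right)} \right)} - y{\left(-45,\frac{101}{-111} - \frac{74}{78} \right)} = \frac{6 \left(- (-4 - 1)\right)}{-119 - \left(-4 - 1\right)} - \left(106 - 45\right) = \frac{6 \left(\left(-1\right) \left(-5\right)\right)}{-119 - -5} - 61 = 6 \cdot 5 \frac{1}{-119 + 5} - 61 = 6 \cdot 5 \frac{1}{-114} - 61 = 6 \cdot 5 \left(- \frac{1}{114}\right) - 61 = - \frac{5}{19} - 61 = - \frac{1164}{19}$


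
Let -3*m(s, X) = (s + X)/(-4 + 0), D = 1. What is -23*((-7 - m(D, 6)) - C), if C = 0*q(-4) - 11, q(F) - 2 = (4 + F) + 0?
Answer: -943/12 ≈ -78.583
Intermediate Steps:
q(F) = 6 + F (q(F) = 2 + ((4 + F) + 0) = 2 + (4 + F) = 6 + F)
m(s, X) = X/12 + s/12 (m(s, X) = -(s + X)/(3*(-4 + 0)) = -(X + s)/(3*(-4)) = -(X + s)*(-1)/(3*4) = -(-X/4 - s/4)/3 = X/12 + s/12)
C = -11 (C = 0*(6 - 4) - 11 = 0*2 - 11 = 0 - 11 = -11)
-23*((-7 - m(D, 6)) - C) = -23*((-7 - ((1/12)*6 + (1/12)*1)) - 1*(-11)) = -23*((-7 - (½ + 1/12)) + 11) = -23*((-7 - 1*7/12) + 11) = -23*((-7 - 7/12) + 11) = -23*(-91/12 + 11) = -23*41/12 = -943/12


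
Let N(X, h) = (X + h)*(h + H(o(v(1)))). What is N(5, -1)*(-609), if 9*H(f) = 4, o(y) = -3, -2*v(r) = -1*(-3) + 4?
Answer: 4060/3 ≈ 1353.3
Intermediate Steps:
v(r) = -7/2 (v(r) = -(-1*(-3) + 4)/2 = -(3 + 4)/2 = -1/2*7 = -7/2)
H(f) = 4/9 (H(f) = (1/9)*4 = 4/9)
N(X, h) = (4/9 + h)*(X + h) (N(X, h) = (X + h)*(h + 4/9) = (X + h)*(4/9 + h) = (4/9 + h)*(X + h))
N(5, -1)*(-609) = ((-1)**2 + (4/9)*5 + (4/9)*(-1) + 5*(-1))*(-609) = (1 + 20/9 - 4/9 - 5)*(-609) = -20/9*(-609) = 4060/3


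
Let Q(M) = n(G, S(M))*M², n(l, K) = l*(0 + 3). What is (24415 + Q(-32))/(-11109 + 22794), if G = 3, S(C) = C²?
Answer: 33631/11685 ≈ 2.8781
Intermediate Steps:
n(l, K) = 3*l (n(l, K) = l*3 = 3*l)
Q(M) = 9*M² (Q(M) = (3*3)*M² = 9*M²)
(24415 + Q(-32))/(-11109 + 22794) = (24415 + 9*(-32)²)/(-11109 + 22794) = (24415 + 9*1024)/11685 = (24415 + 9216)*(1/11685) = 33631*(1/11685) = 33631/11685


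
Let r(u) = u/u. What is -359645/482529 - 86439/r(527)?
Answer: -41709683876/482529 ≈ -86440.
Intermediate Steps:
r(u) = 1
-359645/482529 - 86439/r(527) = -359645/482529 - 86439/1 = -359645*1/482529 - 86439*1 = -359645/482529 - 86439 = -41709683876/482529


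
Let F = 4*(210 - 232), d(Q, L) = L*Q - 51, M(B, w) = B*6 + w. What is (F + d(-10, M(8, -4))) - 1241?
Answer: -1820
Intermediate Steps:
M(B, w) = w + 6*B (M(B, w) = 6*B + w = w + 6*B)
d(Q, L) = -51 + L*Q
F = -88 (F = 4*(-22) = -88)
(F + d(-10, M(8, -4))) - 1241 = (-88 + (-51 + (-4 + 6*8)*(-10))) - 1241 = (-88 + (-51 + (-4 + 48)*(-10))) - 1241 = (-88 + (-51 + 44*(-10))) - 1241 = (-88 + (-51 - 440)) - 1241 = (-88 - 491) - 1241 = -579 - 1241 = -1820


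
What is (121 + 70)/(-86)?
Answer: -191/86 ≈ -2.2209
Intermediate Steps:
(121 + 70)/(-86) = -1/86*191 = -191/86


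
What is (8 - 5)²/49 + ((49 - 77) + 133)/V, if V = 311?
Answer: 7944/15239 ≈ 0.52129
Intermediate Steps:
(8 - 5)²/49 + ((49 - 77) + 133)/V = (8 - 5)²/49 + ((49 - 77) + 133)/311 = 3²*(1/49) + (-28 + 133)*(1/311) = 9*(1/49) + 105*(1/311) = 9/49 + 105/311 = 7944/15239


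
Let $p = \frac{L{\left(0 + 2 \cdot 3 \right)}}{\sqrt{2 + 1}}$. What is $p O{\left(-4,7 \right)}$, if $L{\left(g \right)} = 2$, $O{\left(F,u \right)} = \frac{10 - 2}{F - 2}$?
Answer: $- \frac{8 \sqrt{3}}{9} \approx -1.5396$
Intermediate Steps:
$O{\left(F,u \right)} = \frac{8}{-2 + F}$
$p = \frac{2 \sqrt{3}}{3}$ ($p = \frac{1}{\sqrt{2 + 1}} \cdot 2 = \frac{1}{\sqrt{3}} \cdot 2 = \frac{\sqrt{3}}{3} \cdot 2 = \frac{2 \sqrt{3}}{3} \approx 1.1547$)
$p O{\left(-4,7 \right)} = \frac{2 \sqrt{3}}{3} \frac{8}{-2 - 4} = \frac{2 \sqrt{3}}{3} \frac{8}{-6} = \frac{2 \sqrt{3}}{3} \cdot 8 \left(- \frac{1}{6}\right) = \frac{2 \sqrt{3}}{3} \left(- \frac{4}{3}\right) = - \frac{8 \sqrt{3}}{9}$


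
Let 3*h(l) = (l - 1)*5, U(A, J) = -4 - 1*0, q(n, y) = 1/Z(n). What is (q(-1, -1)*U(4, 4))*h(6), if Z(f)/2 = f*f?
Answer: -50/3 ≈ -16.667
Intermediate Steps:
Z(f) = 2*f² (Z(f) = 2*(f*f) = 2*f²)
q(n, y) = 1/(2*n²)
U(A, J) = -4 (U(A, J) = -4 + 0 = -4)
h(l) = -5/3 + 5*l/3 (h(l) = ((l - 1)*5)/3 = ((-1 + l)*5)/3 = (-5 + 5*l)/3 = -5/3 + 5*l/3)
(q(-1, -1)*U(4, 4))*h(6) = (((½)/(-1)²)*(-4))*(-5/3 + (5/3)*6) = (((½)*1)*(-4))*(-5/3 + 10) = ((½)*(-4))*(25/3) = -2*25/3 = -50/3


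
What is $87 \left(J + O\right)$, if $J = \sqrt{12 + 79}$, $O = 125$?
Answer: $10875 + 87 \sqrt{91} \approx 11705.0$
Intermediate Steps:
$J = \sqrt{91} \approx 9.5394$
$87 \left(J + O\right) = 87 \left(\sqrt{91} + 125\right) = 87 \left(125 + \sqrt{91}\right) = 10875 + 87 \sqrt{91}$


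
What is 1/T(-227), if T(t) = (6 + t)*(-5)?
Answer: 1/1105 ≈ 0.00090498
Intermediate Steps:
T(t) = -30 - 5*t
1/T(-227) = 1/(-30 - 5*(-227)) = 1/(-30 + 1135) = 1/1105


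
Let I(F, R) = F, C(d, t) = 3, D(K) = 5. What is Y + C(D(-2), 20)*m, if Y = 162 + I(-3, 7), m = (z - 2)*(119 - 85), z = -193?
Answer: -19731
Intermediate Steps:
m = -6630 (m = (-193 - 2)*(119 - 85) = -195*34 = -6630)
Y = 159 (Y = 162 - 3 = 159)
Y + C(D(-2), 20)*m = 159 + 3*(-6630) = 159 - 19890 = -19731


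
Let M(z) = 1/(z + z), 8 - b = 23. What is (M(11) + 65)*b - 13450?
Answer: -317365/22 ≈ -14426.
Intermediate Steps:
b = -15 (b = 8 - 1*23 = 8 - 23 = -15)
M(z) = 1/(2*z)
(M(11) + 65)*b - 13450 = ((1/2)/11 + 65)*(-15) - 13450 = ((1/2)*(1/11) + 65)*(-15) - 13450 = (1/22 + 65)*(-15) - 13450 = (1431/22)*(-15) - 13450 = -21465/22 - 13450 = -317365/22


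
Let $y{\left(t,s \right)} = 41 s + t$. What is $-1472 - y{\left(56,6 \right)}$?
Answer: $-1774$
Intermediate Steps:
$y{\left(t,s \right)} = t + 41 s$
$-1472 - y{\left(56,6 \right)} = -1472 - \left(56 + 41 \cdot 6\right) = -1472 - \left(56 + 246\right) = -1472 - 302 = -1774$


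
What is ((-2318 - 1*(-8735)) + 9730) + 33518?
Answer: 49665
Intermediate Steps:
((-2318 - 1*(-8735)) + 9730) + 33518 = ((-2318 + 8735) + 9730) + 33518 = (6417 + 9730) + 33518 = 16147 + 33518 = 49665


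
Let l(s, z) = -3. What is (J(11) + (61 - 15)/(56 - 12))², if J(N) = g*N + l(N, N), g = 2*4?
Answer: 3583449/484 ≈ 7403.8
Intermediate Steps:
g = 8
J(N) = -3 + 8*N (J(N) = 8*N - 3 = -3 + 8*N)
(J(11) + (61 - 15)/(56 - 12))² = ((-3 + 8*11) + (61 - 15)/(56 - 12))² = ((-3 + 88) + 46/44)² = (85 + 46*(1/44))² = (85 + 23/22)² = (1893/22)² = 3583449/484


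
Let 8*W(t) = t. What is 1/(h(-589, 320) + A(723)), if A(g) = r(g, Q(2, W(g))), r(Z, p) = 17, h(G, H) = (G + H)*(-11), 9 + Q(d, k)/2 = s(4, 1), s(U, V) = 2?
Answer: 1/2976 ≈ 0.00033602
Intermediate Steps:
W(t) = t/8
Q(d, k) = -14 (Q(d, k) = -18 + 2*2 = -18 + 4 = -14)
h(G, H) = -11*G - 11*H
A(g) = 17
1/(h(-589, 320) + A(723)) = 1/((-11*(-589) - 11*320) + 17) = 1/((6479 - 3520) + 17) = 1/(2959 + 17) = 1/2976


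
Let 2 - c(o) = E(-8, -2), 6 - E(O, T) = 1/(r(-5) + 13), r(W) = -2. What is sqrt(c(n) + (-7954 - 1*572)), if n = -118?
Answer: I*sqrt(1032119)/11 ≈ 92.358*I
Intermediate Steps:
E(O, T) = 65/11 (E(O, T) = 6 - 1/(-2 + 13) = 6 - 1/11 = 65/11)
c(o) = -43/11 (c(o) = 2 - 1*65/11 = 2 - 65/11 = -43/11)
sqrt(c(n) + (-7954 - 1*572)) = sqrt(-43/11 + (-7954 - 1*572)) = sqrt(-43/11 + (-7954 - 572)) = sqrt(-43/11 - 8526) = sqrt(-93829/11) = I*sqrt(1032119)/11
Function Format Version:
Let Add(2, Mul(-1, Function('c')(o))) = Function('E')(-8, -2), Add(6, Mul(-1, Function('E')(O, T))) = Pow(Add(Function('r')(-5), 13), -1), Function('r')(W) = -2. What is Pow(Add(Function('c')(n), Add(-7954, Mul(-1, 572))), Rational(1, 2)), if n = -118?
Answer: Mul(Rational(1, 11), I, Pow(1032119, Rational(1, 2))) ≈ Mul(92.358, I)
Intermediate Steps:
Function('E')(O, T) = Rational(65, 11) (Function('E')(O, T) = Add(6, Mul(-1, Pow(Add(-2, 13), -1))) = Add(6, Mul(-1, Pow(11, -1))) = Add(6, Mul(-1, Rational(1, 11))) = Add(6, Rational(-1, 11)) = Rational(65, 11))
Function('c')(o) = Rational(-43, 11) (Function('c')(o) = Add(2, Mul(-1, Rational(65, 11))) = Add(2, Rational(-65, 11)) = Rational(-43, 11))
Pow(Add(Function('c')(n), Add(-7954, Mul(-1, 572))), Rational(1, 2)) = Pow(Add(Rational(-43, 11), Add(-7954, Mul(-1, 572))), Rational(1, 2)) = Pow(Add(Rational(-43, 11), Add(-7954, -572)), Rational(1, 2)) = Pow(Add(Rational(-43, 11), -8526), Rational(1, 2)) = Pow(Rational(-93829, 11), Rational(1, 2)) = Mul(Rational(1, 11), I, Pow(1032119, Rational(1, 2)))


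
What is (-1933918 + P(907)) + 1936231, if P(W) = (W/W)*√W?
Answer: 2313 + √907 ≈ 2343.1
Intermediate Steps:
P(W) = √W (P(W) = 1*√W = √W)
(-1933918 + P(907)) + 1936231 = (-1933918 + √907) + 1936231 = 2313 + √907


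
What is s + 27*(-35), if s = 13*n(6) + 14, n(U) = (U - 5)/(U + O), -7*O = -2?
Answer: -40873/44 ≈ -928.93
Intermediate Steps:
O = 2/7 (O = -⅐*(-2) = 2/7 ≈ 0.28571)
n(U) = (-5 + U)/(2/7 + U) (n(U) = (U - 5)/(U + 2/7) = (-5 + U)/(2/7 + U))
s = 707/44 (s = 13*(7*(-5 + 6)/(2 + 7*6)) + 14 = 13*(7*1/(2 + 42)) + 14 = 13*(7*1/44) + 14 = 13*(7*(1/44)*1) + 14 = 13*(7/44) + 14 = 91/44 + 14 = 707/44 ≈ 16.068)
s + 27*(-35) = 707/44 + 27*(-35) = 707/44 - 945 = -40873/44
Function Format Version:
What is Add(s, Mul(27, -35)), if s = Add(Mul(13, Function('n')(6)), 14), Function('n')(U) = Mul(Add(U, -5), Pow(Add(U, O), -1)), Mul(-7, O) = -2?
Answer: Rational(-40873, 44) ≈ -928.93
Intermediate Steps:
O = Rational(2, 7) (O = Mul(Rational(-1, 7), -2) = Rational(2, 7) ≈ 0.28571)
Function('n')(U) = Mul(Pow(Add(Rational(2, 7), U), -1), Add(-5, U)) (Function('n')(U) = Mul(Add(U, -5), Pow(Add(U, Rational(2, 7)), -1)) = Mul(Add(-5, U), Pow(Add(Rational(2, 7), U), -1)) = Mul(Pow(Add(Rational(2, 7), U), -1), Add(-5, U)))
s = Rational(707, 44) (s = Add(Mul(13, Mul(7, Pow(Add(2, Mul(7, 6)), -1), Add(-5, 6))), 14) = Add(Mul(13, Mul(7, Pow(Add(2, 42), -1), 1)), 14) = Add(Mul(13, Mul(7, Pow(44, -1), 1)), 14) = Add(Mul(13, Mul(7, Rational(1, 44), 1)), 14) = Add(Mul(13, Rational(7, 44)), 14) = Add(Rational(91, 44), 14) = Rational(707, 44) ≈ 16.068)
Add(s, Mul(27, -35)) = Add(Rational(707, 44), Mul(27, -35)) = Add(Rational(707, 44), -945) = Rational(-40873, 44)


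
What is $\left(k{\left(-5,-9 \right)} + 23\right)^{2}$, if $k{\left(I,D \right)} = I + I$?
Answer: $169$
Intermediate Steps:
$k{\left(I,D \right)} = 2 I$
$\left(k{\left(-5,-9 \right)} + 23\right)^{2} = \left(2 \left(-5\right) + 23\right)^{2} = \left(-10 + 23\right)^{2} = 13^{2} = 169$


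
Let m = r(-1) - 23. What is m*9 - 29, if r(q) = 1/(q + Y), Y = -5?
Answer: -475/2 ≈ -237.50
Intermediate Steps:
r(q) = 1/(-5 + q) (r(q) = 1/(q - 5) = 1/(-5 + q))
m = -139/6 (m = 1/(-5 - 1) - 23 = 1/(-6) - 23 = -⅙ - 23 = -139/6 ≈ -23.167)
m*9 - 29 = -139/6*9 - 29 = -417/2 - 29 = -475/2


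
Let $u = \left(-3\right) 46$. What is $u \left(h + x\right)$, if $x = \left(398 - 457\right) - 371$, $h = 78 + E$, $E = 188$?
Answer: $22632$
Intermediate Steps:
$u = -138$
$h = 266$ ($h = 78 + 188 = 266$)
$x = -430$ ($x = -59 - 371 = -430$)
$u \left(h + x\right) = - 138 \left(266 - 430\right) = \left(-138\right) \left(-164\right) = 22632$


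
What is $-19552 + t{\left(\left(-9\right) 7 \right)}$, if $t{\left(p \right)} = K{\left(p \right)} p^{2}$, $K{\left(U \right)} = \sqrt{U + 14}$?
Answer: $-19552 + 27783 i \approx -19552.0 + 27783.0 i$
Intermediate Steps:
$K{\left(U \right)} = \sqrt{14 + U}$
$t{\left(p \right)} = p^{2} \sqrt{14 + p}$ ($t{\left(p \right)} = \sqrt{14 + p} p^{2} = p^{2} \sqrt{14 + p}$)
$-19552 + t{\left(\left(-9\right) 7 \right)} = -19552 + \left(\left(-9\right) 7\right)^{2} \sqrt{14 - 63} = -19552 + \left(-63\right)^{2} \sqrt{14 - 63} = -19552 + 3969 \sqrt{-49} = -19552 + 3969 \cdot 7 i = -19552 + 27783 i$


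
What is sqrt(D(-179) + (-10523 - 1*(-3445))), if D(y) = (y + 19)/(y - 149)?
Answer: 21*I*sqrt(26978)/41 ≈ 84.128*I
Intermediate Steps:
D(y) = (19 + y)/(-149 + y)
sqrt(D(-179) + (-10523 - 1*(-3445))) = sqrt((19 - 179)/(-149 - 179) + (-10523 - 1*(-3445))) = sqrt(-160/(-328) + (-10523 + 3445)) = sqrt(-1/328*(-160) - 7078) = sqrt(20/41 - 7078) = sqrt(-290178/41) = 21*I*sqrt(26978)/41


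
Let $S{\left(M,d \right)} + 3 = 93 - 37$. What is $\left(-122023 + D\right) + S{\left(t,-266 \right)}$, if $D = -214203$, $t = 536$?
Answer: $-336173$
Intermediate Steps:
$S{\left(M,d \right)} = 53$ ($S{\left(M,d \right)} = -3 + \left(93 - 37\right) = -3 + 56 = 53$)
$\left(-122023 + D\right) + S{\left(t,-266 \right)} = \left(-122023 - 214203\right) + 53 = -336226 + 53 = -336173$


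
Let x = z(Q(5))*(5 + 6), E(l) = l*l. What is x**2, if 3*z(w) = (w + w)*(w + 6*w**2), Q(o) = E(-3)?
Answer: 1067328900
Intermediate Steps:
E(l) = l**2
Q(o) = 9 (Q(o) = (-3)**2 = 9)
z(w) = 2*w*(w + 6*w**2)/3 (z(w) = ((w + w)*(w + 6*w**2))/3 = ((2*w)*(w + 6*w**2))/3 = (2*w*(w + 6*w**2))/3 = 2*w*(w + 6*w**2)/3)
x = 32670 (x = (9**2*(2/3 + 4*9))*(5 + 6) = (81*(2/3 + 36))*11 = (81*(110/3))*11 = 2970*11 = 32670)
x**2 = 32670**2 = 1067328900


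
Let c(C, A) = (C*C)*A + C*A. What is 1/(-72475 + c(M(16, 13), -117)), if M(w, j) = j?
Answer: -1/93769 ≈ -1.0665e-5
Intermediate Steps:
c(C, A) = A*C + A*C² (c(C, A) = C²*A + A*C = A*C² + A*C = A*C + A*C²)
1/(-72475 + c(M(16, 13), -117)) = 1/(-72475 - 117*13*(1 + 13)) = 1/(-72475 - 117*13*14) = 1/(-72475 - 21294) = 1/(-93769) = -1/93769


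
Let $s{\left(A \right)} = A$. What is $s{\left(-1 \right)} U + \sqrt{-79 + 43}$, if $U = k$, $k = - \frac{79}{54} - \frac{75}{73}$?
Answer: $\frac{9817}{3942} + 6 i \approx 2.4904 + 6.0 i$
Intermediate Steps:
$k = - \frac{9817}{3942}$ ($k = \left(-79\right) \frac{1}{54} - \frac{75}{73} = - \frac{79}{54} - \frac{75}{73} = - \frac{9817}{3942} \approx -2.4904$)
$U = - \frac{9817}{3942} \approx -2.4904$
$s{\left(-1 \right)} U + \sqrt{-79 + 43} = \left(-1\right) \left(- \frac{9817}{3942}\right) + \sqrt{-79 + 43} = \frac{9817}{3942} + \sqrt{-36} = \frac{9817}{3942} + 6 i$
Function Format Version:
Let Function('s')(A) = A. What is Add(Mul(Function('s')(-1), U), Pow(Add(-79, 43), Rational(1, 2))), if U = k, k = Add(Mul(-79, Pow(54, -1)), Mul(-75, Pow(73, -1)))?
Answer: Add(Rational(9817, 3942), Mul(6, I)) ≈ Add(2.4904, Mul(6.0000, I))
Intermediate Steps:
k = Rational(-9817, 3942) (k = Add(Mul(-79, Rational(1, 54)), Mul(-75, Rational(1, 73))) = Add(Rational(-79, 54), Rational(-75, 73)) = Rational(-9817, 3942) ≈ -2.4904)
U = Rational(-9817, 3942) ≈ -2.4904
Add(Mul(Function('s')(-1), U), Pow(Add(-79, 43), Rational(1, 2))) = Add(Mul(-1, Rational(-9817, 3942)), Pow(Add(-79, 43), Rational(1, 2))) = Add(Rational(9817, 3942), Pow(-36, Rational(1, 2))) = Add(Rational(9817, 3942), Mul(6, I))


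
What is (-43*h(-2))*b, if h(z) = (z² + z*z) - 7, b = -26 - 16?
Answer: 1806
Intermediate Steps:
b = -42
h(z) = -7 + 2*z² (h(z) = (z² + z²) - 7 = 2*z² - 7 = -7 + 2*z²)
(-43*h(-2))*b = -43*(-7 + 2*(-2)²)*(-42) = -43*(-7 + 2*4)*(-42) = -43*(-7 + 8)*(-42) = -43*1*(-42) = -43*(-42) = 1806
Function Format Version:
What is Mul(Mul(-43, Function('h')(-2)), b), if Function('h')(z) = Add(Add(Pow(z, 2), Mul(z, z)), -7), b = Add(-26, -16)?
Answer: 1806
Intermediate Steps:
b = -42
Function('h')(z) = Add(-7, Mul(2, Pow(z, 2))) (Function('h')(z) = Add(Add(Pow(z, 2), Pow(z, 2)), -7) = Add(Mul(2, Pow(z, 2)), -7) = Add(-7, Mul(2, Pow(z, 2))))
Mul(Mul(-43, Function('h')(-2)), b) = Mul(Mul(-43, Add(-7, Mul(2, Pow(-2, 2)))), -42) = Mul(Mul(-43, Add(-7, Mul(2, 4))), -42) = Mul(Mul(-43, Add(-7, 8)), -42) = Mul(Mul(-43, 1), -42) = Mul(-43, -42) = 1806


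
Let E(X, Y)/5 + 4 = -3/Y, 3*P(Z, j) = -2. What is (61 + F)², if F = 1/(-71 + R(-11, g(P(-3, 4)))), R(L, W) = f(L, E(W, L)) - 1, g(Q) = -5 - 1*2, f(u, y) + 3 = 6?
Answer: 17707264/4761 ≈ 3719.2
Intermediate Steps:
P(Z, j) = -⅔ (P(Z, j) = (⅓)*(-2) = -⅔)
E(X, Y) = -20 - 15/Y (E(X, Y) = -20 + 5*(-3/Y) = -20 - 15/Y)
f(u, y) = 3 (f(u, y) = -3 + 6 = 3)
g(Q) = -7 (g(Q) = -5 - 2 = -7)
R(L, W) = 2 (R(L, W) = 3 - 1 = 2)
F = -1/69 (F = 1/(-71 + 2) = 1/(-69) = -1/69 ≈ -0.014493)
(61 + F)² = (61 - 1/69)² = (4208/69)² = 17707264/4761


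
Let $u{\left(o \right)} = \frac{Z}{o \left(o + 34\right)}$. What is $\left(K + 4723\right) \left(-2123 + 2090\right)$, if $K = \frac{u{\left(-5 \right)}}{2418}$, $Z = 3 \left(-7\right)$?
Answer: $- \frac{18215241561}{116870} \approx -1.5586 \cdot 10^{5}$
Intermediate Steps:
$Z = -21$
$u{\left(o \right)} = - \frac{21}{o \left(34 + o\right)}$ ($u{\left(o \right)} = - \frac{21}{o \left(o + 34\right)} = - \frac{21}{o \left(34 + o\right)}$)
$K = \frac{7}{116870}$ ($K = \frac{\left(-21\right) \frac{1}{-5} \frac{1}{34 - 5}}{2418} = \left(-21\right) \left(- \frac{1}{5}\right) \frac{1}{29} \cdot \frac{1}{2418} = \frac{21}{145} \cdot \frac{1}{2418} = \frac{7}{116870} \approx 5.9896 \cdot 10^{-5}$)
$\left(K + 4723\right) \left(-2123 + 2090\right) = \left(\frac{7}{116870} + 4723\right) \left(-2123 + 2090\right) = \frac{551977017}{116870} \left(-33\right) = - \frac{18215241561}{116870}$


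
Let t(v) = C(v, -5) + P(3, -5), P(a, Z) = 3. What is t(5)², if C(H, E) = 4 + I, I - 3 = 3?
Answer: 169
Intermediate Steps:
I = 6 (I = 3 + 3 = 6)
C(H, E) = 10 (C(H, E) = 4 + 6 = 10)
t(v) = 13 (t(v) = 10 + 3 = 13)
t(5)² = 13² = 169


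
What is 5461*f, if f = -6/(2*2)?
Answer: -16383/2 ≈ -8191.5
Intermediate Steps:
f = -3/2 (f = -6/4 = -6*¼ = -3/2 ≈ -1.5000)
5461*f = 5461*(-3/2) = -16383/2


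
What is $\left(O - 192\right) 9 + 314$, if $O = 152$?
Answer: $-46$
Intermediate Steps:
$\left(O - 192\right) 9 + 314 = \left(152 - 192\right) 9 + 314 = \left(-40\right) 9 + 314 = -360 + 314 = -46$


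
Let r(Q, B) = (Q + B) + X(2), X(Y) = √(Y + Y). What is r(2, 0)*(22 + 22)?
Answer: 176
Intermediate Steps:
X(Y) = √2*√Y (X(Y) = √(2*Y) = √2*√Y)
r(Q, B) = 2 + B + Q (r(Q, B) = (Q + B) + √2*√2 = (B + Q) + 2 = 2 + B + Q)
r(2, 0)*(22 + 22) = (2 + 0 + 2)*(22 + 22) = 4*44 = 176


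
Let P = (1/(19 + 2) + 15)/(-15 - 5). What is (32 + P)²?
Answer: 10764961/11025 ≈ 976.41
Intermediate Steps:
P = -79/105 (P = (1/21 + 15)/(-20) = (1/21 + 15)*(-1/20) = (316/21)*(-1/20) = -79/105 ≈ -0.75238)
(32 + P)² = (32 - 79/105)² = (3281/105)² = 10764961/11025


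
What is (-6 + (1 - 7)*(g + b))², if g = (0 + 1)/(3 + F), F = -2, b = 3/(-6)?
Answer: 81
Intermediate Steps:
b = -½ (b = 3*(-⅙) = -½ ≈ -0.50000)
g = 1 (g = (0 + 1)/(3 - 2) = 1/1 = 1*1 = 1)
(-6 + (1 - 7)*(g + b))² = (-6 + (1 - 7)*(1 - ½))² = (-6 - 6*½)² = (-6 - 3)² = (-9)² = 81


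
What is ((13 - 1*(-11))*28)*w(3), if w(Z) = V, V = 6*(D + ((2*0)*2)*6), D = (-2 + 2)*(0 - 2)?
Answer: 0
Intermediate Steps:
D = 0 (D = 0*(-2) = 0)
V = 0 (V = 6*(0 + ((2*0)*2)*6) = 6*(0 + (0*2)*6) = 6*(0 + 0*6) = 6*(0 + 0) = 6*0 = 0)
w(Z) = 0
((13 - 1*(-11))*28)*w(3) = ((13 - 1*(-11))*28)*0 = ((13 + 11)*28)*0 = (24*28)*0 = 672*0 = 0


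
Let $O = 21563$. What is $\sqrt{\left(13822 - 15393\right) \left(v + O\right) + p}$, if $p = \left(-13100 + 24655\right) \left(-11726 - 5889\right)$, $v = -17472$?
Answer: $i \sqrt{209968286} \approx 14490.0 i$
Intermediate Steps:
$p = -203541325$ ($p = 11555 \left(-17615\right) = -203541325$)
$\sqrt{\left(13822 - 15393\right) \left(v + O\right) + p} = \sqrt{\left(13822 - 15393\right) \left(-17472 + 21563\right) - 203541325} = \sqrt{\left(-1571\right) 4091 - 203541325} = \sqrt{-6426961 - 203541325} = \sqrt{-209968286} = i \sqrt{209968286}$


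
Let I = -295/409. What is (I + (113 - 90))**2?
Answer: 83028544/167281 ≈ 496.34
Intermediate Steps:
I = -295/409 (I = -295*1/409 = -295/409 ≈ -0.72127)
(I + (113 - 90))**2 = (-295/409 + (113 - 90))**2 = (-295/409 + 23)**2 = (9112/409)**2 = 83028544/167281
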